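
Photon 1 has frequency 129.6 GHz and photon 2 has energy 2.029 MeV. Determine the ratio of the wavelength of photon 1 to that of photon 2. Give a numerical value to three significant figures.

3.79e9

λ_1 = 0.002313 m (from frequency = 129.6 GHz, via λ = c/f).
λ_2 = 6.111e-13 m (from energy = 2.029 MeV, via λ = hc/E).
Ratio = 0.002313 / 6.111e-13 = 3.79e9.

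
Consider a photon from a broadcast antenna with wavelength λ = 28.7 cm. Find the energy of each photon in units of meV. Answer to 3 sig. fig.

(h = 6.62607015 × 10^-34 J·s, c = 2.99792458 × 10^8 m/s, 1 eV = 1.602176634 × 10^-19 J.)
Convert to SI: λ = 28.7 cm = 0.287 m.
Since E = hc/λ for a photon, E = 6.921 × 10^-25 J.
Converting to meV: E = 0.004320 meV ≈ 4.32 × 10^-3 meV.

4.32 × 10^-3 meV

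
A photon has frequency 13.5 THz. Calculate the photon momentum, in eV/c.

First convert: f = 13.5 THz = 1.35·10^13 Hz.
Since p = hf/c for a photon, p = 2.984·10^-29 kg·m/s.
Converting to eV/c: p = 0.05583 eV/c ≈ 0.0558 eV/c.

0.0558 eV/c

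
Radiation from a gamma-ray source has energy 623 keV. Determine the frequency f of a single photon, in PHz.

In SI units: E = 623 keV = 9.9816e-14 J.
The photon relation is f = E/h, giving f = 1.506e20 Hz.
Converting to PHz: f = 150600 PHz ≈ 1.51e5 PHz.

1.51e5 PHz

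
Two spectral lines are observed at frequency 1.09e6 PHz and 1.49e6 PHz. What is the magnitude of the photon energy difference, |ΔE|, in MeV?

Using E = hf: E₁ = 7.222e-13 J, E₂ = 9.873e-13 J.
|ΔE| = |7.222e-13 − 9.873e-13| = 2.65e-13 J = 1.65 MeV.

1.65 MeV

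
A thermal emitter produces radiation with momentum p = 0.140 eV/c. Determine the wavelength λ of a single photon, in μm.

First convert: p = 0.140 eV/c = 7.4820e-29 kg·m/s.
Since λ = h/p for a photon, λ = 8.856e-6 m.
Converting to μm: λ = 8.856 μm ≈ 8.86 μm.

8.86 μm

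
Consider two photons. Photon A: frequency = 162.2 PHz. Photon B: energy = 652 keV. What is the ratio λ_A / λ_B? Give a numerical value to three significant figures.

λ_A = 1.848 × 10^-9 m (from frequency = 162.2 PHz, via λ = c/f).
λ_B = 1.902 × 10^-12 m (from energy = 652 keV, via λ = hc/E).
Ratio = 1.848 × 10^-9 / 1.902 × 10^-12 = 972.

972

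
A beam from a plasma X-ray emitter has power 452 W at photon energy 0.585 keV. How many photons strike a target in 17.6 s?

8.49e19 photons

Total energy: E_total = P·t = 452 × 17.6 = 7955 J.
Per-photon energy: E = 9.373e-17 J.
N = E_total / E_photon = 8.49e19.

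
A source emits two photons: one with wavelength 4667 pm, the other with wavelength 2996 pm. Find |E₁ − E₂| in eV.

Using E = hc/λ: E₁ = 4.2564 × 10^-17 J, E₂ = 6.6303 × 10^-17 J.
|ΔE| = |4.2564 × 10^-17 − 6.6303 × 10^-17| = 2.37 × 10^-17 J = 148 eV.

148 eV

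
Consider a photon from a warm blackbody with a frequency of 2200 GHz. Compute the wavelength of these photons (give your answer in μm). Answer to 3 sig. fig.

Convert to SI: f = 2200 GHz = 2.2e12 Hz.
For a photon λ = c/f, so λ = 1.363e-4 m.
Converting to μm: λ = 136.3 μm ≈ 136 μm.

136 μm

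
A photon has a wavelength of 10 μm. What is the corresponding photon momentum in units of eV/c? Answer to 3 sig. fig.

(h = 6.62607015e-34 J·s, c = 2.99792458e8 m/s, 1 eV = 1.602176634e-19 J.)
First convert: λ = 10 μm = 1.0e-5 m.
Apply p = h/λ: p = 6.626e-29 kg·m/s.
Converting to eV/c: p = 0.1240 eV/c ≈ 0.124 eV/c.

0.124 eV/c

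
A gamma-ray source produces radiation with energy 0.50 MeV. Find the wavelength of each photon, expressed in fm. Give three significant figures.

In SI units: E = 0.50 MeV = 8.0109 × 10^-14 J.
Apply λ = hc/E: λ = 2.480 × 10^-12 m.
Converting to fm: λ = 2480 fm ≈ 2480 fm.

2480 fm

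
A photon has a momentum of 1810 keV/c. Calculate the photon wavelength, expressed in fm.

685 fm

Convert to SI: p = 1810 keV/c = 9.6732e-22 kg·m/s.
For a photon λ = h/p, so λ = 6.850e-13 m.
Converting to fm: λ = 685.0 fm ≈ 685 fm.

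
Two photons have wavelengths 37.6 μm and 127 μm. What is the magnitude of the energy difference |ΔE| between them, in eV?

0.0232 eV

Using E = hc/λ: E₁ = 5.283 × 10^-21 J, E₂ = 1.564 × 10^-21 J.
|ΔE| = |5.283 × 10^-21 − 1.564 × 10^-21| = 3.72 × 10^-21 J = 0.0232 eV.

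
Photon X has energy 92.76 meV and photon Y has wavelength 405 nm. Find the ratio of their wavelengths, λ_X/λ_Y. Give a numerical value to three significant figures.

33.0

λ_X = 1.337e-5 m (from energy = 92.76 meV, via λ = hc/E).
λ_Y = 4.050e-7 m (from wavelength = 405 nm, via λ given directly).
Ratio = 1.337e-5 / 4.050e-7 = 33.0.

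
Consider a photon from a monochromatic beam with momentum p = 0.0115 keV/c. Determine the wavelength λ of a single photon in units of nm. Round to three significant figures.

Use h = 6.62607015e-34 J·s, c = 2.99792458e8 m/s, 1 eV = 1.602176634e-19 J.
Convert to SI: p = 0.0115 keV/c = 6.1459e-27 kg·m/s.
For a photon λ = h/p, so λ = 1.078e-7 m.
Converting to nm: λ = 107.8 nm ≈ 108 nm.

108 nm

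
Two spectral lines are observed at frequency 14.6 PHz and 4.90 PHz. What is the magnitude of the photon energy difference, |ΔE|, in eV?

Using E = hf: E₁ = 9.674 × 10^-18 J, E₂ = 3.247 × 10^-18 J.
|ΔE| = |9.674 × 10^-18 − 3.247 × 10^-18| = 6.43 × 10^-18 J = 40.1 eV.

40.1 eV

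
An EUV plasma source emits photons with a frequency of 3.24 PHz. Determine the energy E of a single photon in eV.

13.4 eV

First convert: f = 3.24 PHz = 3.24·10^15 Hz.
Since E = hf for a photon, E = 2.147·10^-18 J.
Converting to eV: E = 13.40 eV ≈ 13.4 eV.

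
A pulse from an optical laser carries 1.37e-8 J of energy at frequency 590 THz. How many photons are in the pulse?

3.50e10 photons

Per-photon energy: E = 3.909e-19 J (from frequency = 590 THz).
N = E_total / E_photon = 1.37e-8 J / 3.909e-19 J = 3.50e10.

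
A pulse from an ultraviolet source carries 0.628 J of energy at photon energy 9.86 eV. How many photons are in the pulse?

3.98 × 10^17 photons

Per-photon energy: E = 1.580 × 10^-18 J (from energy = 9.86 eV).
N = E_total / E_photon = 0.628 J / 1.580 × 10^-18 J = 3.98 × 10^17.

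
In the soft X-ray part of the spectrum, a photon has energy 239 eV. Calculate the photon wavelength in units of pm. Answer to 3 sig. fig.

Use h = 6.62607015·10^-34 J·s, c = 2.99792458·10^8 m/s, 1 eV = 1.602176634·10^-19 J.
First convert: E = 239 eV = 3.8292·10^-17 J.
Since λ = hc/E for a photon, λ = 5.188·10^-9 m.
Converting to pm: λ = 5188 pm ≈ 5190 pm.

5190 pm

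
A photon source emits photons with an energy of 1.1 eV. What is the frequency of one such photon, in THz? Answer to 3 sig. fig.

266 THz

In SI units: E = 1.1 eV = 1.7624e-19 J.
For a photon f = E/h, so f = 2.660e14 Hz.
Converting to THz: f = 266.0 THz ≈ 266 THz.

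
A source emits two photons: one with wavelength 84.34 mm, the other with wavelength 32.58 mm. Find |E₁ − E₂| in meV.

Using E = hc/λ: E₁ = 2.3553e-24 J, E₂ = 6.0971e-24 J.
|ΔE| = |2.3553e-24 − 6.0971e-24| = 3.74e-24 J = 0.0234 meV.

0.0234 meV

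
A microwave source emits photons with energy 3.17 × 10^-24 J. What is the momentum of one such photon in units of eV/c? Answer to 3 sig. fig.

1.98 × 10^-5 eV/c

Use c = 2.99792458 × 10^8 m/s, 1 eV = 1.602176634 × 10^-19 J.
The photon relation is p = E/c, giving p = 1.057 × 10^-32 kg·m/s.
Converting to eV/c: p = 1.979 × 10^-5 eV/c ≈ 1.98 × 10^-5 eV/c.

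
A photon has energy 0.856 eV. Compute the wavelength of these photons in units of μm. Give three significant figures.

1.45 μm

In SI units: E = 0.856 eV = 1.3715 × 10^-19 J.
The photon relation is λ = hc/E, giving λ = 1.448 × 10^-6 m.
Converting to μm: λ = 1.448 μm ≈ 1.45 μm.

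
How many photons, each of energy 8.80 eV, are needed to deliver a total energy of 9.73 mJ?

6.90e15 photons

Per-photon energy: E = 1.410e-18 J (from energy = 8.80 eV).
N = E_total / E_photon = 0.00973 J / 1.410e-18 J = 6.90e15.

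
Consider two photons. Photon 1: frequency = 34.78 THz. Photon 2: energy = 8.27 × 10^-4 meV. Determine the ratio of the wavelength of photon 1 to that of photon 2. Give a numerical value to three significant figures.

λ_1 = 8.620 × 10^-6 m (from frequency = 34.78 THz, via λ = c/f).
λ_2 = 1.499 m (from energy = 8.27 × 10^-4 meV, via λ = hc/E).
Ratio = 8.620 × 10^-6 / 1.499 = 5.75 × 10^-6.

5.75 × 10^-6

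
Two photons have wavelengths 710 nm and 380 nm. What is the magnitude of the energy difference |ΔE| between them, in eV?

1.52 eV

Using E = hc/λ: E₁ = 2.798 × 10^-19 J, E₂ = 5.227 × 10^-19 J.
|ΔE| = |2.798 × 10^-19 − 5.227 × 10^-19| = 2.43 × 10^-19 J = 1.52 eV.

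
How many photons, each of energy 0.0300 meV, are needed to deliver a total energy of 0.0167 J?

Per-photon energy: E = 4.807·10^-24 J (from energy = 0.0300 meV).
N = E_total / E_photon = 0.0167 J / 4.807·10^-24 J = 3.47·10^21.

3.47·10^21 photons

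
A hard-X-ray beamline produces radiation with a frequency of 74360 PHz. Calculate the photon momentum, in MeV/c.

0.308 MeV/c

Take h = 6.62607015 × 10^-34 J·s, c = 2.99792458 × 10^8 m/s, 1 eV = 1.602176634 × 10^-19 J.
Convert to SI: f = 74360 PHz = 7.436 × 10^19 Hz.
Since p = hf/c for a photon, p = 1.644 × 10^-22 kg·m/s.
Converting to MeV/c: p = 0.3075 MeV/c ≈ 0.308 MeV/c.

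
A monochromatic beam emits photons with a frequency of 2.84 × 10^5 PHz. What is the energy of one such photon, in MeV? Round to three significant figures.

1.17 MeV

Use h = 6.62607015 × 10^-34 J·s, 1 eV = 1.602176634 × 10^-19 J.
In SI units: f = 2.84 × 10^5 PHz = 2.84 × 10^20 Hz.
The photon relation is E = hf, giving E = 1.882 × 10^-13 J.
Converting to MeV: E = 1.175 MeV ≈ 1.17 MeV.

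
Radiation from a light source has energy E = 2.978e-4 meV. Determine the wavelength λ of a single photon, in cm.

416 cm

(h = 6.62607015e-34 J·s, c = 2.99792458e8 m/s, 1 eV = 1.602176634e-19 J.)
In SI units: E = 2.978e-4 meV = 4.7713e-26 J.
The photon relation is λ = hc/E, giving λ = 4.163 m.
Converting to cm: λ = 416.3 cm ≈ 416 cm.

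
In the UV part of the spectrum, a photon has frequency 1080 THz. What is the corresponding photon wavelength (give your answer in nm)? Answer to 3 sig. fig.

278 nm

In SI units: f = 1080 THz = 1.08 × 10^15 Hz.
The photon relation is λ = c/f, giving λ = 2.776 × 10^-7 m.
Converting to nm: λ = 277.6 nm ≈ 278 nm.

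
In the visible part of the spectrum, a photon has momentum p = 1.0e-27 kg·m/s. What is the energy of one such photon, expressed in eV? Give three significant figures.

(c = 2.99792458e8 m/s, 1 eV = 1.602176634e-19 J.)
Since E = pc for a photon, E = 2.998e-19 J.
Converting to eV: E = 1.871 eV ≈ 1.87 eV.

1.87 eV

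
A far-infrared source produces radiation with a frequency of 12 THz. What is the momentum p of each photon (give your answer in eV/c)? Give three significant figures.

(h = 6.62607015 × 10^-34 J·s, c = 2.99792458 × 10^8 m/s, 1 eV = 1.602176634 × 10^-19 J.)
Convert to SI: f = 12 THz = 1.2 × 10^13 Hz.
For a photon p = hf/c, so p = 2.652 × 10^-29 kg·m/s.
Converting to eV/c: p = 0.04963 eV/c ≈ 0.0496 eV/c.

0.0496 eV/c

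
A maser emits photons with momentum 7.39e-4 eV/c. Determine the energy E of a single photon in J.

Convert to SI: p = 7.39e-4 eV/c = 3.9494e-31 kg·m/s.
Apply E = pc: E = 1.184e-22 J.
So E ≈ 1.18e-22 J.

1.18e-22 J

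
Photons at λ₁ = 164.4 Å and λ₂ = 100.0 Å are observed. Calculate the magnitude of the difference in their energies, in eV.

Using E = hc/λ: E₁ = 1.2083·10^-17 J, E₂ = 1.9864·10^-17 J.
|ΔE| = |1.2083·10^-17 − 1.9864·10^-17| = 7.78·10^-18 J = 48.6 eV.

48.6 eV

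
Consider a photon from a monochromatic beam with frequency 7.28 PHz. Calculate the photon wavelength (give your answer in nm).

41.2 nm

Use c = 2.99792458e8 m/s.
Convert to SI: f = 7.28 PHz = 7.28e15 Hz.
The photon relation is λ = c/f, giving λ = 4.118e-8 m.
Converting to nm: λ = 41.18 nm ≈ 41.2 nm.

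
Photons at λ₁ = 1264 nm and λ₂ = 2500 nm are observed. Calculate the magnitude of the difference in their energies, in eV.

Using E = hc/λ: E₁ = 1.5716 × 10^-19 J, E₂ = 7.9458 × 10^-20 J.
|ΔE| = |1.5716 × 10^-19 − 7.9458 × 10^-20| = 7.77 × 10^-20 J = 0.485 eV.

0.485 eV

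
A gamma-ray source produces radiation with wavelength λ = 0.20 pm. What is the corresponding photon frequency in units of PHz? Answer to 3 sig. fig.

1.50e6 PHz

Convert to SI: λ = 0.20 pm = 2.0e-13 m.
Since f = c/λ for a photon, f = 1.499e21 Hz.
Converting to PHz: f = 1.499e6 PHz ≈ 1.50e6 PHz.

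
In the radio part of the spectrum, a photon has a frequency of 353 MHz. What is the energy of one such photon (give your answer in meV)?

1.46e-3 meV

Take h = 6.62607015e-34 J·s, 1 eV = 1.602176634e-19 J.
Convert to SI: f = 353 MHz = 3.53e8 Hz.
Since E = hf for a photon, E = 2.339e-25 J.
Converting to meV: E = 0.001460 meV ≈ 1.46e-3 meV.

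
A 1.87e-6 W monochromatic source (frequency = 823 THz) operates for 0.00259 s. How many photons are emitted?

8.88e9 photons

Total energy: E_total = P·t = 1.87e-6 × 0.00259 = 4.843e-9 J.
Per-photon energy: E = 5.453e-19 J.
N = E_total / E_photon = 8.88e9.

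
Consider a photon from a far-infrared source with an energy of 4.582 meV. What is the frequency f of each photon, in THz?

In SI units: E = 4.582 meV = 7.3412e-22 J.
Apply f = E/h: f = 1.108e12 Hz.
Converting to THz: f = 1.108 THz ≈ 1.11 THz.

1.11 THz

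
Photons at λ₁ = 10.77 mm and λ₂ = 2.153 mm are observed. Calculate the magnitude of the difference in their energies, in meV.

0.461 meV

Using E = hc/λ: E₁ = 1.8444·10^-23 J, E₂ = 9.2264·10^-23 J.
|ΔE| = |1.8444·10^-23 − 9.2264·10^-23| = 7.38·10^-23 J = 0.461 meV.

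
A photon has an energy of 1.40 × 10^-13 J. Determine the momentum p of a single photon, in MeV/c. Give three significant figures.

Use c = 2.99792458 × 10^8 m/s, 1 eV = 1.602176634 × 10^-19 J.
For a photon p = E/c, so p = 4.670 × 10^-22 kg·m/s.
Converting to MeV/c: p = 0.8738 MeV/c ≈ 0.874 MeV/c.

0.874 MeV/c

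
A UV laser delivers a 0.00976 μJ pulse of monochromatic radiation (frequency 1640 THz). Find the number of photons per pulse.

8.98 × 10^9 photons

Per-photon energy: E = 1.087 × 10^-18 J (from frequency = 1640 THz).
N = E_total / E_photon = 9.76 × 10^-9 J / 1.087 × 10^-18 J = 8.98 × 10^9.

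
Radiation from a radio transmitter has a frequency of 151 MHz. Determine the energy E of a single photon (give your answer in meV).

In SI units: f = 151 MHz = 1.51e8 Hz.
For a photon E = hf, so E = 1.001e-25 J.
Converting to meV: E = 6.245e-4 meV ≈ 6.24e-4 meV.

6.24e-4 meV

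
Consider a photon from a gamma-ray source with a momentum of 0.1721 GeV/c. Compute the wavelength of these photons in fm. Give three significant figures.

7.20 fm

Convert to SI: p = 0.1721 GeV/c = 9.1975 × 10^-20 kg·m/s.
For a photon λ = h/p, so λ = 7.204 × 10^-15 m.
Converting to fm: λ = 7.204 fm ≈ 7.20 fm.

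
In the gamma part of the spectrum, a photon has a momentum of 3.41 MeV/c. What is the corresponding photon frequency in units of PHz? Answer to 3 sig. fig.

(h = 6.62607015 × 10^-34 J·s, c = 2.99792458 × 10^8 m/s, 1 eV = 1.602176634 × 10^-19 J.)
Convert to SI: p = 3.41 MeV/c = 1.8224 × 10^-21 kg·m/s.
Apply f = pc/h: f = 8.245 × 10^20 Hz.
Converting to PHz: f = 824500 PHz ≈ 8.25 × 10^5 PHz.

8.25 × 10^5 PHz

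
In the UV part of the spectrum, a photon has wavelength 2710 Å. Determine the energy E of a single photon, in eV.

4.58 eV

Take h = 6.62607015 × 10^-34 J·s, c = 2.99792458 × 10^8 m/s, 1 eV = 1.602176634 × 10^-19 J.
Convert to SI: λ = 2710 Å = 2.71 × 10^-7 m.
For a photon E = hc/λ, so E = 7.330 × 10^-19 J.
Converting to eV: E = 4.575 eV ≈ 4.58 eV.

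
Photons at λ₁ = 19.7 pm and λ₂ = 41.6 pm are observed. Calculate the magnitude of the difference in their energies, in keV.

33.1 keV

Using E = hc/λ: E₁ = 1.008e-14 J, E₂ = 4.775e-15 J.
|ΔE| = |1.008e-14 − 4.775e-15| = 5.31e-15 J = 33.1 keV.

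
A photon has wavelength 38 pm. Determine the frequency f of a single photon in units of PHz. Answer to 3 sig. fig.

7890 PHz

(c = 2.99792458e8 m/s.)
Convert to SI: λ = 38 pm = 3.8e-11 m.
For a photon f = c/λ, so f = 7.889e18 Hz.
Converting to PHz: f = 7889 PHz ≈ 7890 PHz.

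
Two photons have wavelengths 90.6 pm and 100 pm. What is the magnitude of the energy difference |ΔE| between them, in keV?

Using E = hc/λ: E₁ = 2.193e-15 J, E₂ = 1.986e-15 J.
|ΔE| = |2.193e-15 − 1.986e-15| = 2.06e-16 J = 1.29 keV.

1.29 keV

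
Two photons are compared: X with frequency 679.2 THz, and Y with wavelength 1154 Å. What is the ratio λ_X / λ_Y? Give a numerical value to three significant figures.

3.82

λ_X = 4.414 × 10^-7 m (from frequency = 679.2 THz, via λ = c/f).
λ_Y = 1.154 × 10^-7 m (from wavelength = 1154 Å, via λ given directly).
Ratio = 4.414 × 10^-7 / 1.154 × 10^-7 = 3.82.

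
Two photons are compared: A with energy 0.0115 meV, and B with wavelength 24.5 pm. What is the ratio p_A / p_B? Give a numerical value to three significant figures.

2.27 × 10^-10

p_A = 6.146 × 10^-33 kg·m/s (from energy = 0.0115 meV, via p = E/c).
p_B = 2.705 × 10^-23 kg·m/s (from wavelength = 24.5 pm, via p = h/λ).
Ratio = 6.146 × 10^-33 / 2.705 × 10^-23 = 2.27 × 10^-10.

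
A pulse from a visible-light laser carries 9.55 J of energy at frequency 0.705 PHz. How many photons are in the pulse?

2.04 × 10^19 photons

Per-photon energy: E = 4.671 × 10^-19 J (from frequency = 0.705 PHz).
N = E_total / E_photon = 9.55 J / 4.671 × 10^-19 J = 2.04 × 10^19.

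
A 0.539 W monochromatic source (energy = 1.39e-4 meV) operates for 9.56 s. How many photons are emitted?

2.31e26 photons

Total energy: E_total = P·t = 0.539 × 9.56 = 5.153 J.
Per-photon energy: E = 2.227e-26 J.
N = E_total / E_photon = 2.31e26.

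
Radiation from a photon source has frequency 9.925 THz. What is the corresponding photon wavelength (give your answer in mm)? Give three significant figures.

0.0302 mm

Take c = 2.99792458e8 m/s.
Convert to SI: f = 9.925 THz = 9.925e12 Hz.
The photon relation is λ = c/f, giving λ = 3.021e-5 m.
Converting to mm: λ = 0.03021 mm ≈ 0.0302 mm.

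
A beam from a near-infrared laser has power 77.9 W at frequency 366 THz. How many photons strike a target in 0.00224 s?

7.20e17 photons

Total energy: E_total = P·t = 77.9 × 0.00224 = 0.1745 J.
Per-photon energy: E = 2.425e-19 J.
N = E_total / E_photon = 7.20e17.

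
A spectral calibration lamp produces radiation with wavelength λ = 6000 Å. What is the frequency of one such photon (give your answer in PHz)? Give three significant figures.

In SI units: λ = 6000 Å = 6.0e-7 m.
Since f = c/λ for a photon, f = 4.997e14 Hz.
Converting to PHz: f = 0.4997 PHz ≈ 0.500 PHz.

0.500 PHz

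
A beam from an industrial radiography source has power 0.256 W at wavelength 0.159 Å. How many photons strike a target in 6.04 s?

1.24e14 photons

Total energy: E_total = P·t = 0.256 × 6.04 = 1.546 J.
Per-photon energy: E = 1.249e-14 J.
N = E_total / E_photon = 1.24e14.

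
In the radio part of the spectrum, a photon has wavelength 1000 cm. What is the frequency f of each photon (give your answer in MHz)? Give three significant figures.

Convert to SI: λ = 1000 cm = 10 m.
The photon relation is f = c/λ, giving f = 2.998e7 Hz.
Converting to MHz: f = 29.98 MHz ≈ 30.0 MHz.

30.0 MHz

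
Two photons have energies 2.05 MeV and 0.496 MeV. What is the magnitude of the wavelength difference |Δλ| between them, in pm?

Using λ = hc/E: λ₁ = 6.048 × 10^-13 m, λ₂ = 2.500 × 10^-12 m.
|Δλ| = |6.048 × 10^-13 − 2.500 × 10^-12| = 1.89 × 10^-12 m = 1.89 pm.

1.89 pm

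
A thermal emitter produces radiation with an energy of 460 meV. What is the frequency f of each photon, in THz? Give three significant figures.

Use h = 6.62607015 × 10^-34 J·s, 1 eV = 1.602176634 × 10^-19 J.
Convert to SI: E = 460 meV = 7.3700 × 10^-20 J.
For a photon f = E/h, so f = 1.112 × 10^14 Hz.
Converting to THz: f = 111.2 THz ≈ 111 THz.

111 THz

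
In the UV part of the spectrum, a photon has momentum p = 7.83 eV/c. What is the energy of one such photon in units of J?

(c = 2.99792458e8 m/s, 1 eV = 1.602176634e-19 J.)
First convert: p = 7.83 eV/c = 4.1846e-27 kg·m/s.
For a photon E = pc, so E = 1.255e-18 J.
So E ≈ 1.25e-18 J.

1.25e-18 J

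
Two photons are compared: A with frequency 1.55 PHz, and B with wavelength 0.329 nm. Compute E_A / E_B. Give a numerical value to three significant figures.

E_A = 1.027e-18 J (from frequency = 1.55 PHz, via E = hf).
E_B = 6.038e-16 J (from wavelength = 0.329 nm, via E = hc/λ).
Ratio = 1.027e-18 / 6.038e-16 = 1.70e-3.

1.70e-3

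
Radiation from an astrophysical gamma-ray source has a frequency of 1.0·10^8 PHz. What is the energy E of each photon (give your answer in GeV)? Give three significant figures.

0.414 GeV

In SI units: f = 1.0·10^8 PHz = 1.0·10^23 Hz.
Apply E = hf: E = 6.626·10^-11 J.
Converting to GeV: E = 0.4136 GeV ≈ 0.414 GeV.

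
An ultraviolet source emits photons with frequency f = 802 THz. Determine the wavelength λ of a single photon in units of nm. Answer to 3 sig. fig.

Convert to SI: f = 802 THz = 8.02·10^14 Hz.
The photon relation is λ = c/f, giving λ = 3.738·10^-7 m.
Converting to nm: λ = 373.8 nm ≈ 374 nm.

374 nm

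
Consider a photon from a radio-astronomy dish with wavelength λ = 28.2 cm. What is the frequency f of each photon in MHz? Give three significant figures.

In SI units: λ = 28.2 cm = 0.282 m.
Apply f = c/λ: f = 1.063e9 Hz.
Converting to MHz: f = 1063 MHz ≈ 1060 MHz.

1060 MHz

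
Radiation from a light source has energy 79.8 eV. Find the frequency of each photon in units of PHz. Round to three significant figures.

19.3 PHz

Convert to SI: E = 79.8 eV = 1.2785 × 10^-17 J.
Since f = E/h for a photon, f = 1.930 × 10^16 Hz.
Converting to PHz: f = 19.30 PHz ≈ 19.3 PHz.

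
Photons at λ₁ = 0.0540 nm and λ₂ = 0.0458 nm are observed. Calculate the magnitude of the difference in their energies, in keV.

4.11 keV

Using E = hc/λ: E₁ = 3.679e-15 J, E₂ = 4.337e-15 J.
|ΔE| = |3.679e-15 − 4.337e-15| = 6.59e-16 J = 4.11 keV.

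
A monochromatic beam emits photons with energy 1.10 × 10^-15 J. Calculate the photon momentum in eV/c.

6870 eV/c

The photon relation is p = E/c, giving p = 3.669 × 10^-24 kg·m/s.
Converting to eV/c: p = 6866 eV/c ≈ 6870 eV/c.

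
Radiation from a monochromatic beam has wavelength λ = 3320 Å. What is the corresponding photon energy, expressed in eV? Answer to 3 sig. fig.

3.73 eV

In SI units: λ = 3320 Å = 3.32 × 10^-7 m.
Apply E = hc/λ: E = 5.983 × 10^-19 J.
Converting to eV: E = 3.734 eV ≈ 3.73 eV.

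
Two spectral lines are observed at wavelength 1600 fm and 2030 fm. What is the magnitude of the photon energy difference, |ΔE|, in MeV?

Using E = hc/λ: E₁ = 1.242·10^-13 J, E₂ = 9.785·10^-14 J.
|ΔE| = |1.242·10^-13 − 9.785·10^-14| = 2.63·10^-14 J = 0.164 MeV.

0.164 MeV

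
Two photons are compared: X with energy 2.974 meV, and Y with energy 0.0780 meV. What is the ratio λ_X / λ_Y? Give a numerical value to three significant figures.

λ_X = 4.169e-4 m (from energy = 2.974 meV, via λ = hc/E).
λ_Y = 0.01590 m (from energy = 0.0780 meV, via λ = hc/E).
Ratio = 4.169e-4 / 0.01590 = 0.0262.

0.0262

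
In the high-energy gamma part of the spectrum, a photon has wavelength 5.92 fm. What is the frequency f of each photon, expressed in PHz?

5.06e7 PHz

In SI units: λ = 5.92 fm = 5.92e-15 m.
For a photon f = c/λ, so f = 5.064e22 Hz.
Converting to PHz: f = 5.064e7 PHz ≈ 5.06e7 PHz.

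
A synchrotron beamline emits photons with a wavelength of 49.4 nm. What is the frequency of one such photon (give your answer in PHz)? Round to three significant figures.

(c = 2.99792458 × 10^8 m/s.)
Convert to SI: λ = 49.4 nm = 4.94 × 10^-8 m.
The photon relation is f = c/λ, giving f = 6.069 × 10^15 Hz.
Converting to PHz: f = 6.069 PHz ≈ 6.07 PHz.

6.07 PHz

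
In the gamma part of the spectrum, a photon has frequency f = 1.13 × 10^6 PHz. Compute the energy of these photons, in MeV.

Use h = 6.62607015 × 10^-34 J·s, 1 eV = 1.602176634 × 10^-19 J.
First convert: f = 1.13 × 10^6 PHz = 1.13 × 10^21 Hz.
Since E = hf for a photon, E = 7.487 × 10^-13 J.
Converting to MeV: E = 4.673 MeV ≈ 4.67 MeV.

4.67 MeV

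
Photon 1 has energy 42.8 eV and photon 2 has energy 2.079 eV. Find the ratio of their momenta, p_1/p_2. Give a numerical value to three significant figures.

20.6

p_1 = 2.287 × 10^-26 kg·m/s (from energy = 42.8 eV, via p = E/c).
p_2 = 1.111 × 10^-27 kg·m/s (from energy = 2.079 eV, via p = E/c).
Ratio = 2.287 × 10^-26 / 1.111 × 10^-27 = 20.6.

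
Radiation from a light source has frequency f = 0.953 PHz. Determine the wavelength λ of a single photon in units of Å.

3150 Å

Take c = 2.99792458e8 m/s.
First convert: f = 0.953 PHz = 9.53e14 Hz.
The photon relation is λ = c/f, giving λ = 3.146e-7 m.
Converting to Å: λ = 3146 Å ≈ 3150 Å.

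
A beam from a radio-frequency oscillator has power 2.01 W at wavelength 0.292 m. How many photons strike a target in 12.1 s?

3.58e25 photons

Total energy: E_total = P·t = 2.01 × 12.1 = 24.32 J.
Per-photon energy: E = 6.803e-25 J.
N = E_total / E_photon = 3.58e25.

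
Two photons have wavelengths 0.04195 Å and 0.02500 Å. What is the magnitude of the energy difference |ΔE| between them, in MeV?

Using E = hc/λ: E₁ = 4.7353e-14 J, E₂ = 7.9458e-14 J.
|ΔE| = |4.7353e-14 − 7.9458e-14| = 3.21e-14 J = 0.200 MeV.

0.200 MeV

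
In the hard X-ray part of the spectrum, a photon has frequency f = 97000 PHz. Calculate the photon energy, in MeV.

0.401 MeV

(h = 6.62607015 × 10^-34 J·s, 1 eV = 1.602176634 × 10^-19 J.)
In SI units: f = 97000 PHz = 9.70 × 10^19 Hz.
For a photon E = hf, so E = 6.427 × 10^-14 J.
Converting to MeV: E = 0.4012 MeV ≈ 0.401 MeV.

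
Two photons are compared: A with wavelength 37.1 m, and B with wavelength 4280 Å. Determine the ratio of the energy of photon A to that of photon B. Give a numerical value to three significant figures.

1.15 × 10^-8

E_A = 5.354 × 10^-27 J (from wavelength = 37.1 m, via E = hc/λ).
E_B = 4.641 × 10^-19 J (from wavelength = 4280 Å, via E = hc/λ).
Ratio = 5.354 × 10^-27 / 4.641 × 10^-19 = 1.15 × 10^-8.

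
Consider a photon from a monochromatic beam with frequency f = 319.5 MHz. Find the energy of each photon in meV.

(h = 6.62607015e-34 J·s, 1 eV = 1.602176634e-19 J.)
Convert to SI: f = 319.5 MHz = 3.195e8 Hz.
Apply E = hf: E = 2.117e-25 J.
Converting to meV: E = 0.001321 meV ≈ 1.32e-3 meV.

1.32e-3 meV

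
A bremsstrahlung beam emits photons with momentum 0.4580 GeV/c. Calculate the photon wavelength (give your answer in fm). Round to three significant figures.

2.71 fm

Take h = 6.62607015e-34 J·s, c = 2.99792458e8 m/s, 1 eV = 1.602176634e-19 J.
First convert: p = 0.4580 GeV/c = 2.4477e-19 kg·m/s.
The photon relation is λ = h/p, giving λ = 2.707e-15 m.
Converting to fm: λ = 2.707 fm ≈ 2.71 fm.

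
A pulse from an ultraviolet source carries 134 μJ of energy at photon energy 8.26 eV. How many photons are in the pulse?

1.01e14 photons

Per-photon energy: E = 1.323e-18 J (from energy = 8.26 eV).
N = E_total / E_photon = 1.34e-4 J / 1.323e-18 J = 1.01e14.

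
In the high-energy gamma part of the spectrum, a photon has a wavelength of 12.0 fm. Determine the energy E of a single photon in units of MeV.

Use h = 6.62607015e-34 J·s, c = 2.99792458e8 m/s, 1 eV = 1.602176634e-19 J.
In SI units: λ = 12.0 fm = 1.20e-14 m.
For a photon E = hc/λ, so E = 1.655e-11 J.
Converting to MeV: E = 103.3 MeV ≈ 103 MeV.

103 MeV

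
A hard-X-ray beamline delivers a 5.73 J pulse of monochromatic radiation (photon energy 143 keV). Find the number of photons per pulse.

Per-photon energy: E = 2.291e-14 J (from energy = 143 keV).
N = E_total / E_photon = 5.73 J / 2.291e-14 J = 2.50e14.

2.50e14 photons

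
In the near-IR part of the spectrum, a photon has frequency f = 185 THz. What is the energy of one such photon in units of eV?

0.765 eV

Take h = 6.62607015 × 10^-34 J·s, 1 eV = 1.602176634 × 10^-19 J.
Convert to SI: f = 185 THz = 1.85 × 10^14 Hz.
The photon relation is E = hf, giving E = 1.226 × 10^-19 J.
Converting to eV: E = 0.7651 eV ≈ 0.765 eV.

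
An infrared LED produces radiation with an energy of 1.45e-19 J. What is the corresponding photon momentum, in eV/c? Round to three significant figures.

Since p = E/c for a photon, p = 4.837e-28 kg·m/s.
Converting to eV/c: p = 0.9050 eV/c ≈ 0.905 eV/c.

0.905 eV/c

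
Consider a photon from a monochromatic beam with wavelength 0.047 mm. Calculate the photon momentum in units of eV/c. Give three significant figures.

0.0264 eV/c

(h = 6.62607015 × 10^-34 J·s, c = 2.99792458 × 10^8 m/s, 1 eV = 1.602176634 × 10^-19 J.)
In SI units: λ = 0.047 mm = 4.7 × 10^-5 m.
Apply p = h/λ: p = 1.410 × 10^-29 kg·m/s.
Converting to eV/c: p = 0.02638 eV/c ≈ 0.0264 eV/c.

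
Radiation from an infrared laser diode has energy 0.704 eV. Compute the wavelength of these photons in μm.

1.76 μm

First convert: E = 0.704 eV = 1.1279e-19 J.
The photon relation is λ = hc/E, giving λ = 1.761e-6 m.
Converting to μm: λ = 1.761 μm ≈ 1.76 μm.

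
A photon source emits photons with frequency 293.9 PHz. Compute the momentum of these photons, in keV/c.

Take h = 6.62607015 × 10^-34 J·s, c = 2.99792458 × 10^8 m/s, 1 eV = 1.602176634 × 10^-19 J.
First convert: f = 293.9 PHz = 2.939 × 10^17 Hz.
Apply p = hf/c: p = 6.496 × 10^-25 kg·m/s.
Converting to keV/c: p = 1.215 keV/c ≈ 1.22 keV/c.

1.22 keV/c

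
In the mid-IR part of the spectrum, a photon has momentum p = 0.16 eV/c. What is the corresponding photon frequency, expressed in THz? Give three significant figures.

Take h = 6.62607015·10^-34 J·s, c = 2.99792458·10^8 m/s, 1 eV = 1.602176634·10^-19 J.
First convert: p = 0.16 eV/c = 8.5509·10^-29 kg·m/s.
Since f = pc/h for a photon, f = 3.869·10^13 Hz.
Converting to THz: f = 38.69 THz ≈ 38.7 THz.

38.7 THz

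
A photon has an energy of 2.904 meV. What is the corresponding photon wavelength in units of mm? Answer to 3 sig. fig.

Use h = 6.62607015e-34 J·s, c = 2.99792458e8 m/s, 1 eV = 1.602176634e-19 J.
First convert: E = 2.904 meV = 4.6527e-22 J.
Since λ = hc/E for a photon, λ = 4.269e-4 m.
Converting to mm: λ = 0.4269 mm ≈ 0.427 mm.

0.427 mm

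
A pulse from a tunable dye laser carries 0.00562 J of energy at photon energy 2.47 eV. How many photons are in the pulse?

Per-photon energy: E = 3.957e-19 J (from energy = 2.47 eV).
N = E_total / E_photon = 0.00562 J / 3.957e-19 J = 1.42e16.

1.42e16 photons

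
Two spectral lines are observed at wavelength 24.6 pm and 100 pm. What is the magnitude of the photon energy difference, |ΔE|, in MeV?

Using E = hc/λ: E₁ = 8.075 × 10^-15 J, E₂ = 1.986 × 10^-15 J.
|ΔE| = |8.075 × 10^-15 − 1.986 × 10^-15| = 6.09 × 10^-15 J = 0.0380 MeV.

0.0380 MeV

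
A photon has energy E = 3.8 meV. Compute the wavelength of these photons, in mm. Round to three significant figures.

0.326 mm

First convert: E = 3.8 meV = 6.0883 × 10^-22 J.
The photon relation is λ = hc/E, giving λ = 3.263 × 10^-4 m.
Converting to mm: λ = 0.3263 mm ≈ 0.326 mm.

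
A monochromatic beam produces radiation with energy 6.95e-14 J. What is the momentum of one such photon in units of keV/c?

434 keV/c

Take c = 2.99792458e8 m/s, 1 eV = 1.602176634e-19 J.
For a photon p = E/c, so p = 2.318e-22 kg·m/s.
Converting to keV/c: p = 433.8 keV/c ≈ 434 keV/c.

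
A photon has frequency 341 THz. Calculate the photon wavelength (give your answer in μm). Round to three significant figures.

(c = 2.99792458e8 m/s.)
In SI units: f = 341 THz = 3.41e14 Hz.
Since λ = c/f for a photon, λ = 8.792e-7 m.
Converting to μm: λ = 0.8792 μm ≈ 0.879 μm.

0.879 μm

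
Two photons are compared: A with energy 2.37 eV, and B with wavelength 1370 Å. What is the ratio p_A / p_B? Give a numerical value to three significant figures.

0.262

p_A = 1.267e-27 kg·m/s (from energy = 2.37 eV, via p = E/c).
p_B = 4.837e-27 kg·m/s (from wavelength = 1370 Å, via p = h/λ).
Ratio = 1.267e-27 / 4.837e-27 = 0.262.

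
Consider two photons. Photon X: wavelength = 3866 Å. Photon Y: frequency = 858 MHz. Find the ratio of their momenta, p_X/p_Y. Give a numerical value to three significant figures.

9.04 × 10^5

p_X = 1.714 × 10^-27 kg·m/s (from wavelength = 3866 Å, via p = h/λ).
p_Y = 1.896 × 10^-33 kg·m/s (from frequency = 858 MHz, via p = hf/c).
Ratio = 1.714 × 10^-27 / 1.896 × 10^-33 = 9.04 × 10^5.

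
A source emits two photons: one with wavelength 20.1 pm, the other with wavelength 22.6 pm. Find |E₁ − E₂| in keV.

Using E = hc/λ: E₁ = 9.883e-15 J, E₂ = 8.790e-15 J.
|ΔE| = |9.883e-15 − 8.790e-15| = 1.09e-15 J = 6.82 keV.

6.82 keV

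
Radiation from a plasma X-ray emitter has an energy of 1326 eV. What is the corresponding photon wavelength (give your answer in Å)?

In SI units: E = 1326 eV = 2.1245e-16 J.
Apply λ = hc/E: λ = 9.350e-10 m.
Converting to Å: λ = 9.350 Å ≈ 9.35 Å.

9.35 Å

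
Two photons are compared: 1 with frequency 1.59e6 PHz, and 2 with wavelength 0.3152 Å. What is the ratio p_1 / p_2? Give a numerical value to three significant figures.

p_1 = 3.514e-21 kg·m/s (from frequency = 1.59e6 PHz, via p = hf/c).
p_2 = 2.102e-23 kg·m/s (from wavelength = 0.3152 Å, via p = h/λ).
Ratio = 3.514e-21 / 2.102e-23 = 167.

167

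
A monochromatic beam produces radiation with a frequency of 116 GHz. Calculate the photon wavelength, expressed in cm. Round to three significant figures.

In SI units: f = 116 GHz = 1.16e11 Hz.
For a photon λ = c/f, so λ = 0.002584 m.
Converting to cm: λ = 0.2584 cm ≈ 0.258 cm.

0.258 cm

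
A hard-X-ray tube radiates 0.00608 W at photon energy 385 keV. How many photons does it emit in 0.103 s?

Total energy: E_total = P·t = 0.00608 × 0.103 = 6.262·10^-4 J.
Per-photon energy: E = 6.168·10^-14 J.
N = E_total / E_photon = 1.02·10^10.

1.02·10^10 photons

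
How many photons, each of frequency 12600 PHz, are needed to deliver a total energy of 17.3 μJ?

Per-photon energy: E = 8.349 × 10^-15 J (from frequency = 12600 PHz).
N = E_total / E_photon = 1.73 × 10^-5 J / 8.349 × 10^-15 J = 2.07 × 10^9.

2.07 × 10^9 photons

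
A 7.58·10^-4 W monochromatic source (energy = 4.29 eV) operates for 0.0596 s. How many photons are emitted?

6.57·10^13 photons

Total energy: E_total = P·t = 7.58·10^-4 × 0.0596 = 4.518·10^-5 J.
Per-photon energy: E = 6.873·10^-19 J.
N = E_total / E_photon = 6.57·10^13.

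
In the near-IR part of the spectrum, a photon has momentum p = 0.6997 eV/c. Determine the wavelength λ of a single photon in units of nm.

1770 nm

Take h = 6.62607015 × 10^-34 J·s, c = 2.99792458 × 10^8 m/s, 1 eV = 1.602176634 × 10^-19 J.
First convert: p = 0.6997 eV/c = 3.7394 × 10^-28 kg·m/s.
Since λ = h/p for a photon, λ = 1.772 × 10^-6 m.
Converting to nm: λ = 1772 nm ≈ 1770 nm.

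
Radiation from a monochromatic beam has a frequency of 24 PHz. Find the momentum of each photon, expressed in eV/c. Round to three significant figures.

Use h = 6.62607015·10^-34 J·s, c = 2.99792458·10^8 m/s, 1 eV = 1.602176634·10^-19 J.
First convert: f = 24 PHz = 2.4·10^16 Hz.
Since p = hf/c for a photon, p = 5.305·10^-26 kg·m/s.
Converting to eV/c: p = 99.26 eV/c ≈ 99.3 eV/c.

99.3 eV/c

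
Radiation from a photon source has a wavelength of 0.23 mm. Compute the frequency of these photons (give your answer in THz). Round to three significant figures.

1.30 THz

Convert to SI: λ = 0.23 mm = 2.3 × 10^-4 m.
The photon relation is f = c/λ, giving f = 1.303 × 10^12 Hz.
Converting to THz: f = 1.303 THz ≈ 1.30 THz.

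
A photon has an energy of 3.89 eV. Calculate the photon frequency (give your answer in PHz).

Take h = 6.62607015·10^-34 J·s, 1 eV = 1.602176634·10^-19 J.
Convert to SI: E = 3.89 eV = 6.2325·10^-19 J.
Apply f = E/h: f = 9.406·10^14 Hz.
Converting to PHz: f = 0.9406 PHz ≈ 0.941 PHz.

0.941 PHz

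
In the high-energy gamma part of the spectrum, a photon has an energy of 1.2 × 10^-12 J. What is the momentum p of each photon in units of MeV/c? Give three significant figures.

7.49 MeV/c

Apply p = E/c: p = 4.003 × 10^-21 kg·m/s.
Converting to MeV/c: p = 7.490 MeV/c ≈ 7.49 MeV/c.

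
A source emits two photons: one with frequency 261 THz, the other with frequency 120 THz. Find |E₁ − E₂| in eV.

0.583 eV

Using E = hf: E₁ = 1.729 × 10^-19 J, E₂ = 7.951 × 10^-20 J.
|ΔE| = |1.729 × 10^-19 − 7.951 × 10^-20| = 9.34 × 10^-20 J = 0.583 eV.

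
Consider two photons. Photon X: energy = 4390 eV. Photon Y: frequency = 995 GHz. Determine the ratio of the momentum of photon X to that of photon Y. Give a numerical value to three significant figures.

1.07e6

p_X = 2.346e-24 kg·m/s (from energy = 4390 eV, via p = E/c).
p_Y = 2.199e-30 kg·m/s (from frequency = 995 GHz, via p = hf/c).
Ratio = 2.346e-24 / 2.199e-30 = 1.07e6.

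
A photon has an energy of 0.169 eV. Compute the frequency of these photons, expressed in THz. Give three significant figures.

Take h = 6.62607015 × 10^-34 J·s, 1 eV = 1.602176634 × 10^-19 J.
In SI units: E = 0.169 eV = 2.7077 × 10^-20 J.
For a photon f = E/h, so f = 4.086 × 10^13 Hz.
Converting to THz: f = 40.86 THz ≈ 40.9 THz.

40.9 THz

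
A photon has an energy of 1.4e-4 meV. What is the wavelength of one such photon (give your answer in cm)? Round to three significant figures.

Use h = 6.62607015e-34 J·s, c = 2.99792458e8 m/s, 1 eV = 1.602176634e-19 J.
Convert to SI: E = 1.4e-4 meV = 2.2430e-26 J.
For a photon λ = hc/E, so λ = 8.856 m.
Converting to cm: λ = 885.6 cm ≈ 886 cm.

886 cm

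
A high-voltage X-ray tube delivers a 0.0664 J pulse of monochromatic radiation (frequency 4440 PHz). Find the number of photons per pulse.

2.26·10^13 photons

Per-photon energy: E = 2.942·10^-15 J (from frequency = 4440 PHz).
N = E_total / E_photon = 0.0664 J / 2.942·10^-15 J = 2.26·10^13.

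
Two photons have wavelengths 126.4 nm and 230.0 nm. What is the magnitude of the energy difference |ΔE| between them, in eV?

Using E = hc/λ: E₁ = 1.5716·10^-18 J, E₂ = 8.6367·10^-19 J.
|ΔE| = |1.5716·10^-18 − 8.6367·10^-19| = 7.08·10^-19 J = 4.42 eV.

4.42 eV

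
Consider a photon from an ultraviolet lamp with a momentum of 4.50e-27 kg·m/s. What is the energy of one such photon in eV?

(c = 2.99792458e8 m/s, 1 eV = 1.602176634e-19 J.)
For a photon E = pc, so E = 1.349e-18 J.
Converting to eV: E = 8.420 eV ≈ 8.42 eV.

8.42 eV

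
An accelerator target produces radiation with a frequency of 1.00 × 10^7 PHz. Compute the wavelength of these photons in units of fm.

First convert: f = 1.00 × 10^7 PHz = 1.00 × 10^22 Hz.
Apply λ = c/f: λ = 2.998 × 10^-14 m.
Converting to fm: λ = 29.98 fm ≈ 30.0 fm.

30.0 fm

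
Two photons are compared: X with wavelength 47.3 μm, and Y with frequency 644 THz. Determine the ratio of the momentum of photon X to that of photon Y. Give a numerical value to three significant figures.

p_X = 1.401·10^-29 kg·m/s (from wavelength = 47.3 μm, via p = h/λ).
p_Y = 1.423·10^-27 kg·m/s (from frequency = 644 THz, via p = hf/c).
Ratio = 1.401·10^-29 / 1.423·10^-27 = 9.84·10^-3.

9.84·10^-3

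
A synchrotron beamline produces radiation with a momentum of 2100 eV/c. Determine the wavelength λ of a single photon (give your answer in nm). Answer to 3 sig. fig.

0.590 nm

(h = 6.62607015 × 10^-34 J·s, c = 2.99792458 × 10^8 m/s, 1 eV = 1.602176634 × 10^-19 J.)
First convert: p = 2100 eV/c = 1.1223 × 10^-24 kg·m/s.
The photon relation is λ = h/p, giving λ = 5.904 × 10^-10 m.
Converting to nm: λ = 0.5904 nm ≈ 0.590 nm.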